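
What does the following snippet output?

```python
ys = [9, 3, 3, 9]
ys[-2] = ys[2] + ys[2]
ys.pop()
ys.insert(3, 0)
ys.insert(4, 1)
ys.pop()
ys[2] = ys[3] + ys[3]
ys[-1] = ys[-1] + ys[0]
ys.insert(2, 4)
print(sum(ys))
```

ys[-2] = ys[2]+ys[2] = 3+3 = 6 → [9, 3, 6, 9]
pop() removes 9 → [9, 3, 6]
insert 0 at 3 → [9, 3, 6, 0]
insert 1 at 4 → [9, 3, 6, 0, 1]
pop() removes 1 → [9, 3, 6, 0]
ys[2] = ys[3]+ys[3] = 0+0 = 0 → [9, 3, 0, 0]
ys[-1] = ys[-1]+ys[0] = 0+9 = 9 → [9, 3, 0, 9]
insert 4 at 2 → [9, 3, 4, 0, 9]
sum = 25

25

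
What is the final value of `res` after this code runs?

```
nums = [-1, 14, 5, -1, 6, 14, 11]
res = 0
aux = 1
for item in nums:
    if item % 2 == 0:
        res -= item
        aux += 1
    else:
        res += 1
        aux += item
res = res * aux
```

item=-1: not even, res = 0+1 = 1; aux=0
item=14: even, res = 1-14 = -13; aux=1
item=5: not even, res = (-13)+1 = -12; aux=6
item=-1: not even, res = (-12)+1 = -11; aux=5
item=6: even, res = (-11)-6 = -17; aux=6
item=14: even, res = (-17)-14 = -31; aux=7
item=11: not even, res = (-31)+1 = -30; aux=18
res*aux = (-30)*18 = -540

-540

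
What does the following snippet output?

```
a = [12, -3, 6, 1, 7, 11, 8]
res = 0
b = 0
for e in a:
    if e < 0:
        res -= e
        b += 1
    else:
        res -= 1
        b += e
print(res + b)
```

e=12: not <0, res = 0-1 = -1; b=12
e=-3: <0, res = (-1)-(-3) = 2; b=13
e=6: not <0, res = 2-1 = 1; b=19
e=1: not <0, res = 1-1 = 0; b=20
e=7: not <0, res = 0-1 = -1; b=27
e=11: not <0, res = (-1)-1 = -2; b=38
e=8: not <0, res = (-2)-1 = -3; b=46
res+b = (-3)+46 = 43

43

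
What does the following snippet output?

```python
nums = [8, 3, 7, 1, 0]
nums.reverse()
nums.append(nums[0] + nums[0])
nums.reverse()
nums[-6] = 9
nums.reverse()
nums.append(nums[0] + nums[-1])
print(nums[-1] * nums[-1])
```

81

reverse → [0, 1, 7, 3, 8]
append nums[0]+nums[0] = 0+0 = 0 → [0, 1, 7, 3, 8, 0]
reverse → [0, 8, 3, 7, 1, 0]
nums[-6] = 9 → [9, 8, 3, 7, 1, 0]
reverse → [0, 1, 7, 3, 8, 9]
append nums[0]+nums[-1] = 0+9 = 9 → [0, 1, 7, 3, 8, 9, 9]
nums[-1]*nums[-1] = 9*9 = 81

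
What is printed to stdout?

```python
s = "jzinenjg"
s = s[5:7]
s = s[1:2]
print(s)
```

slice [5:7] → 'nj'
slice [1:2] → 'j'

j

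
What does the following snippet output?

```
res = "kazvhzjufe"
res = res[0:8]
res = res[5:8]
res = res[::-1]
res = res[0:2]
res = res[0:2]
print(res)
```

uj

slice [0:8] → 'kazvhzju'
slice [5:8] → 'zju'
reverse → 'ujz'
slice [0:2] → 'uj'
slice [0:2] → 'uj'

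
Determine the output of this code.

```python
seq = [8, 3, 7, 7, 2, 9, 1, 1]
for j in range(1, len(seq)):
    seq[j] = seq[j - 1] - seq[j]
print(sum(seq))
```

-72

j=1: seq[1] = 8-3 = 5 → [8, 5, 7, 7, 2, 9, 1, 1]
j=2: seq[2] = 5-7 = -2 → [8, 5, -2, 7, 2, 9, 1, 1]
j=3: seq[3] = (-2)-7 = -9 → [8, 5, -2, -9, 2, 9, 1, 1]
j=4: seq[4] = (-9)-2 = -11 → [8, 5, -2, -9, -11, 9, 1, 1]
j=5: seq[5] = (-11)-9 = -20 → [8, 5, -2, -9, -11, -20, 1, 1]
j=6: seq[6] = (-20)-1 = -21 → [8, 5, -2, -9, -11, -20, -21, 1]
j=7: seq[7] = (-21)-1 = -22 → [8, 5, -2, -9, -11, -20, -21, -22]
sum = -72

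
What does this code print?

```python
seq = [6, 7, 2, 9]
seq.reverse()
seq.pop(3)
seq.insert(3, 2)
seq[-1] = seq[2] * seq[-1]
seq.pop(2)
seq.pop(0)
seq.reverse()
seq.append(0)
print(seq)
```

reverse → [9, 2, 7, 6]
pop(3) removes 6 → [9, 2, 7]
insert 2 at 3 → [9, 2, 7, 2]
seq[-1] = seq[2]*seq[-1] = 7*2 = 14 → [9, 2, 7, 14]
pop(2) removes 7 → [9, 2, 14]
pop(0) removes 9 → [2, 14]
reverse → [14, 2]
append 0 → [14, 2, 0]

[14, 2, 0]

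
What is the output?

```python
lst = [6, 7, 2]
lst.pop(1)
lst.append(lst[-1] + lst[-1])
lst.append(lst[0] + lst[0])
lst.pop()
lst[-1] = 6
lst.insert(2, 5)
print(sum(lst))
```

19

pop(1) removes 7 → [6, 2]
append lst[-1]+lst[-1] = 2+2 = 4 → [6, 2, 4]
append lst[0]+lst[0] = 6+6 = 12 → [6, 2, 4, 12]
pop() removes 12 → [6, 2, 4]
lst[-1] = 6 → [6, 2, 6]
insert 5 at 2 → [6, 2, 5, 6]
sum = 19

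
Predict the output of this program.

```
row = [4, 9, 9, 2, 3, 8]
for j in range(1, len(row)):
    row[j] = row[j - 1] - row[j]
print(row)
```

j=1: row[1] = 4-9 = -5 → [4, -5, 9, 2, 3, 8]
j=2: row[2] = (-5)-9 = -14 → [4, -5, -14, 2, 3, 8]
j=3: row[3] = (-14)-2 = -16 → [4, -5, -14, -16, 3, 8]
j=4: row[4] = (-16)-3 = -19 → [4, -5, -14, -16, -19, 8]
j=5: row[5] = (-19)-8 = -27 → [4, -5, -14, -16, -19, -27]

[4, -5, -14, -16, -19, -27]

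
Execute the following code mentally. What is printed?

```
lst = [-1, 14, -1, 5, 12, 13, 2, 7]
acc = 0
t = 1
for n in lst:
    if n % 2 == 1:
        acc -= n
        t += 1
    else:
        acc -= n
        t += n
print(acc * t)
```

-1734

n=-1: odd, acc = 0-(-1) = 1; t=2
n=14: not odd, acc = 1-14 = -13; t=16
n=-1: odd, acc = (-13)-(-1) = -12; t=17
n=5: odd, acc = (-12)-5 = -17; t=18
n=12: not odd, acc = (-17)-12 = -29; t=30
n=13: odd, acc = (-29)-13 = -42; t=31
n=2: not odd, acc = (-42)-2 = -44; t=33
n=7: odd, acc = (-44)-7 = -51; t=34
acc*t = (-51)*34 = -1734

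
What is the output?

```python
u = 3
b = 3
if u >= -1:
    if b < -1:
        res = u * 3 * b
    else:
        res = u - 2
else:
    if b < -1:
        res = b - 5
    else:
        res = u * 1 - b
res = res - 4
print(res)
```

-3

u=3, b=3
u >= -1 is True; b < -1 is False
→ res = u - 2 = 1
res = 1-4 = -3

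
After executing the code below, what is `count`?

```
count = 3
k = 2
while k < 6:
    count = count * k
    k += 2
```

k=2: count = 3*2 = 6
k=4: count = 6*4 = 24

24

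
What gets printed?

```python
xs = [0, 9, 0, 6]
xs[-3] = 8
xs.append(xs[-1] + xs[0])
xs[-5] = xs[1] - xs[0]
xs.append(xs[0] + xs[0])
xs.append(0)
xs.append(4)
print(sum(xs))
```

xs[-3] = 8 → [0, 8, 0, 6]
append xs[-1]+xs[0] = 6+0 = 6 → [0, 8, 0, 6, 6]
xs[-5] = xs[1]-xs[0] = 8-0 = 8 → [8, 8, 0, 6, 6]
append xs[0]+xs[0] = 8+8 = 16 → [8, 8, 0, 6, 6, 16]
append 0 → [8, 8, 0, 6, 6, 16, 0]
append 4 → [8, 8, 0, 6, 6, 16, 0, 4]
sum = 48

48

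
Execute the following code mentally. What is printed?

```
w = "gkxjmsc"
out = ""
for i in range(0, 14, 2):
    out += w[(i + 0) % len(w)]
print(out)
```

i=0: add w[0]='g' → 'g'
i=2: add w[2]='x' → 'gx'
i=4: add w[4]='m' → 'gxm'
i=6: add w[6]='c' → 'gxmc'
i=8: add w[1]='k' → 'gxmck'
i=10: add w[3]='j' → 'gxmckj'
i=12: add w[5]='s' → 'gxmckjs'

gxmckjs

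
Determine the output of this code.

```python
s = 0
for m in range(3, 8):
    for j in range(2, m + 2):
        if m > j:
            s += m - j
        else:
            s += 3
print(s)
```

65

m=3,j=2: 3>2, s = 0+1 = 1
m=3,j=3: not 3>3, s = 1+3 = 4
m=3,j=4: not 3>4, s = 4+3 = 7
m=4,j=2: 4>2, s = 7+2 = 9
m=4,j=3: 4>3, s = 9+1 = 10
m=4,j=4: not 4>4, s = 10+3 = 13
m=4,j=5: not 4>5, s = 13+3 = 16
m=5,j=2: 5>2, s = 16+3 = 19
m=5,j=3: 5>3, s = 19+2 = 21
m=5,j=4: 5>4, s = 21+1 = 22
m=5,j=5: not 5>5, s = 22+3 = 25
m=5,j=6: not 5>6, s = 25+3 = 28
m=6,j=2: 6>2, s = 28+4 = 32
m=6,j=3: 6>3, s = 32+3 = 35
m=6,j=4: 6>4, s = 35+2 = 37
m=6,j=5: 6>5, s = 37+1 = 38
m=6,j=6: not 6>6, s = 38+3 = 41
m=6,j=7: not 6>7, s = 41+3 = 44
m=7,j=2: 7>2, s = 44+5 = 49
m=7,j=3: 7>3, s = 49+4 = 53
m=7,j=4: 7>4, s = 53+3 = 56
m=7,j=5: 7>5, s = 56+2 = 58
m=7,j=6: 7>6, s = 58+1 = 59
m=7,j=7: not 7>7, s = 59+3 = 62
m=7,j=8: not 7>8, s = 62+3 = 65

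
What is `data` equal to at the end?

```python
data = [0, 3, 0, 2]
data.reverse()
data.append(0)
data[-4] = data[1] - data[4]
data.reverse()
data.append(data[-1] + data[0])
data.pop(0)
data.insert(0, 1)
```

[1, 0, 3, 0, 2, 2]

reverse → [2, 0, 3, 0]
append 0 → [2, 0, 3, 0, 0]
data[-4] = data[1]-data[4] = 0-0 = 0 → [2, 0, 3, 0, 0]
reverse → [0, 0, 3, 0, 2]
append data[-1]+data[0] = 2+0 = 2 → [0, 0, 3, 0, 2, 2]
pop(0) removes 0 → [0, 3, 0, 2, 2]
insert 1 at 0 → [1, 0, 3, 0, 2, 2]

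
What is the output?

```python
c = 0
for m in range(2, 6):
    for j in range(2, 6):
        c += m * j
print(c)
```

196

m=2,j=2: c = 0+4 = 4
m=2,j=3: c = 4+6 = 10
m=2,j=4: c = 10+8 = 18
m=2,j=5: c = 18+10 = 28
m=3,j=2: c = 28+6 = 34
m=3,j=3: c = 34+9 = 43
m=3,j=4: c = 43+12 = 55
m=3,j=5: c = 55+15 = 70
m=4,j=2: c = 70+8 = 78
m=4,j=3: c = 78+12 = 90
m=4,j=4: c = 90+16 = 106
m=4,j=5: c = 106+20 = 126
m=5,j=2: c = 126+10 = 136
m=5,j=3: c = 136+15 = 151
m=5,j=4: c = 151+20 = 171
m=5,j=5: c = 171+25 = 196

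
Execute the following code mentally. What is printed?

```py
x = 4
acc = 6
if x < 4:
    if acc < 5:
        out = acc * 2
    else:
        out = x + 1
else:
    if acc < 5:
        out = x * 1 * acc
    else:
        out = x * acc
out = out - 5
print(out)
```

19

x=4, acc=6
x < 4 is False; acc < 5 is False
→ out = x * acc = 24
out = 24-5 = 19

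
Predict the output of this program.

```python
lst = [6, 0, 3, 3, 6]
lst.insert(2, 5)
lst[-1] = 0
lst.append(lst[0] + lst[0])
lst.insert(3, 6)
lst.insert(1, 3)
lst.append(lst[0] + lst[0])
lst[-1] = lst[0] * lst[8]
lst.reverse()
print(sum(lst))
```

110

insert 5 at 2 → [6, 0, 5, 3, 3, 6]
lst[-1] = 0 → [6, 0, 5, 3, 3, 0]
append lst[0]+lst[0] = 6+6 = 12 → [6, 0, 5, 3, 3, 0, 12]
insert 6 at 3 → [6, 0, 5, 6, 3, 3, 0, 12]
insert 3 at 1 → [6, 3, 0, 5, 6, 3, 3, 0, 12]
append lst[0]+lst[0] = 6+6 = 12 → [6, 3, 0, 5, 6, 3, 3, 0, 12, 12]
lst[-1] = lst[0]*lst[8] = 6*12 = 72 → [6, 3, 0, 5, 6, 3, 3, 0, 12, 72]
reverse → [72, 12, 0, 3, 3, 6, 5, 0, 3, 6]
sum = 110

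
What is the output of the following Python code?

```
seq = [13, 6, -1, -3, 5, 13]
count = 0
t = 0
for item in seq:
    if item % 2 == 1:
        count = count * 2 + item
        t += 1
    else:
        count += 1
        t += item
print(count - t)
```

216

item=13: odd, count = 0*2+13 = 13; t=1
item=6: not odd, count = 13+1 = 14; t=7
item=-1: odd, count = 14*2+(-1) = 27; t=8
item=-3: odd, count = 27*2+(-3) = 51; t=9
item=5: odd, count = 51*2+5 = 107; t=10
item=13: odd, count = 107*2+13 = 227; t=11
count-t = 227-11 = 216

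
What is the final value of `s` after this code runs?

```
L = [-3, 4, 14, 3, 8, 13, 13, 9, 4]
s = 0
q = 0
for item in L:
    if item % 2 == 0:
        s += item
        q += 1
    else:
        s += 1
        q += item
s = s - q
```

item=-3: not even, s = 0+1 = 1; q=-3
item=4: even, s = 1+4 = 5; q=-2
item=14: even, s = 5+14 = 19; q=-1
item=3: not even, s = 19+1 = 20; q=2
item=8: even, s = 20+8 = 28; q=3
item=13: not even, s = 28+1 = 29; q=16
item=13: not even, s = 29+1 = 30; q=29
item=9: not even, s = 30+1 = 31; q=38
item=4: even, s = 31+4 = 35; q=39
s-q = 35-39 = -4

-4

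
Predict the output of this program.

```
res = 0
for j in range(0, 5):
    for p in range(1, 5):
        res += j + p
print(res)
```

90

j=0,p=1: res = 0+1 = 1
j=0,p=2: res = 1+2 = 3
j=0,p=3: res = 3+3 = 6
j=0,p=4: res = 6+4 = 10
j=1,p=1: res = 10+2 = 12
j=1,p=2: res = 12+3 = 15
j=1,p=3: res = 15+4 = 19
j=1,p=4: res = 19+5 = 24
j=2,p=1: res = 24+3 = 27
j=2,p=2: res = 27+4 = 31
j=2,p=3: res = 31+5 = 36
j=2,p=4: res = 36+6 = 42
j=3,p=1: res = 42+4 = 46
j=3,p=2: res = 46+5 = 51
j=3,p=3: res = 51+6 = 57
j=3,p=4: res = 57+7 = 64
j=4,p=1: res = 64+5 = 69
j=4,p=2: res = 69+6 = 75
j=4,p=3: res = 75+7 = 82
j=4,p=4: res = 82+8 = 90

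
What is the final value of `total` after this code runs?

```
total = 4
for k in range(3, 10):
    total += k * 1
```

k=3: total = 4+3*1 = 7
k=4: total = 7+4*1 = 11
k=5: total = 11+5*1 = 16
k=6: total = 16+6*1 = 22
k=7: total = 22+7*1 = 29
k=8: total = 29+8*1 = 37
k=9: total = 37+9*1 = 46

46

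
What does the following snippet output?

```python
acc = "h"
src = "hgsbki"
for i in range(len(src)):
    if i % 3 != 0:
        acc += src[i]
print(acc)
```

i=0: skip
i=1: add 'g' → 'hg'
i=2: add 's' → 'hgs'
i=3: skip
i=4: add 'k' → 'hgsk'
i=5: add 'i' → 'hgski'

hgski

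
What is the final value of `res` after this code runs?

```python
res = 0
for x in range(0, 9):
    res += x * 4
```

x=0: res = 0+0*4 = 0
x=1: res = 0+1*4 = 4
x=2: res = 4+2*4 = 12
x=3: res = 12+3*4 = 24
x=4: res = 24+4*4 = 40
x=5: res = 40+5*4 = 60
x=6: res = 60+6*4 = 84
x=7: res = 84+7*4 = 112
x=8: res = 112+8*4 = 144

144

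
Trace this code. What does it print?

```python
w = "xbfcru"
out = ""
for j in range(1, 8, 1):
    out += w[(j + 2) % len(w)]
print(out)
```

j=1: add w[3]='c' → 'c'
j=2: add w[4]='r' → 'cr'
j=3: add w[5]='u' → 'cru'
j=4: add w[0]='x' → 'crux'
j=5: add w[1]='b' → 'cruxb'
j=6: add w[2]='f' → 'cruxbf'
j=7: add w[3]='c' → 'cruxbfc'

cruxbfc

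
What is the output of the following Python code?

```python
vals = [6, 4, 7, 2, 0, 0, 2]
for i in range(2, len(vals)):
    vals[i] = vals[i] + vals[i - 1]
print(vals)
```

i=2: vals[2] = 7+4 = 11 → [6, 4, 11, 2, 0, 0, 2]
i=3: vals[3] = 2+11 = 13 → [6, 4, 11, 13, 0, 0, 2]
i=4: vals[4] = 0+13 = 13 → [6, 4, 11, 13, 13, 0, 2]
i=5: vals[5] = 0+13 = 13 → [6, 4, 11, 13, 13, 13, 2]
i=6: vals[6] = 2+13 = 15 → [6, 4, 11, 13, 13, 13, 15]

[6, 4, 11, 13, 13, 13, 15]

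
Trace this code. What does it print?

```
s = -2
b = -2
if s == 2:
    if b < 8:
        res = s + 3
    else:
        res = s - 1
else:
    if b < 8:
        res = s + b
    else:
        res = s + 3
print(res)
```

-4

s=-2, b=-2
s == 2 is False; b < 8 is True
→ res = s + b = -4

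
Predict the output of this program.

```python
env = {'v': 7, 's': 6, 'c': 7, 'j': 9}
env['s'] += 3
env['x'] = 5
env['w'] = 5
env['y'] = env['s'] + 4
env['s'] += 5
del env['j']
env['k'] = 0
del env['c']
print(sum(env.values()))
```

env['s'] = 6+3 = 9 → {'v': 7, 's': 9, 'c': 7, 'j': 9}
env['x'] = 5 → {'v': 7, 's': 9, 'c': 7, 'j': 9, 'x': 5}
env['w'] = 5 → {'v': 7, 's': 9, 'c': 7, 'j': 9, 'x': 5, 'w': 5}
env['y'] = env['s']+4 = 13 → {'v': 7, 's': 9, 'c': 7, 'j': 9, 'x': 5, 'w': 5, 'y': 13}
env['s'] = 9+5 = 14 → {'v': 7, 's': 14, 'c': 7, 'j': 9, 'x': 5, 'w': 5, 'y': 13}
del 'j' → {'v': 7, 's': 14, 'c': 7, 'x': 5, 'w': 5, 'y': 13}
env['k'] = 0 → {'v': 7, 's': 14, 'c': 7, 'x': 5, 'w': 5, 'y': 13, 'k': 0}
del 'c' → {'v': 7, 's': 14, 'x': 5, 'w': 5, 'y': 13, 'k': 0}
sum of values = 44

44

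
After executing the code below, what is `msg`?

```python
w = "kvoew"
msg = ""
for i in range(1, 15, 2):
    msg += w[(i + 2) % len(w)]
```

i=1: add w[3]='e' → 'e'
i=3: add w[0]='k' → 'ek'
i=5: add w[2]='o' → 'eko'
i=7: add w[4]='w' → 'ekow'
i=9: add w[1]='v' → 'ekowv'
i=11: add w[3]='e' → 'ekowve'
i=13: add w[0]='k' → 'ekowvek'

'ekowvek'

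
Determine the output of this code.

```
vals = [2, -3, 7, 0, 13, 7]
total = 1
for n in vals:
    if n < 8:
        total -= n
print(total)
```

-12

n=2: <8, total = 1-2 = -1
n=-3: <8, total = (-1)-(-3) = 2
n=7: <8, total = 2-7 = -5
n=0: <8, total = (-5)-0 = -5
n=13: not <8
n=7: <8, total = (-5)-7 = -12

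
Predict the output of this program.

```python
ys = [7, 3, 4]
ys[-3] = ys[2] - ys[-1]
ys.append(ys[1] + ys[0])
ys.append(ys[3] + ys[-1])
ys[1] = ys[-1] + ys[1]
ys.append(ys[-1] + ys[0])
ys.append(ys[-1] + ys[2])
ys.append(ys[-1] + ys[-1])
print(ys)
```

[0, 9, 4, 3, 6, 6, 10, 20]

ys[-3] = ys[2]-ys[-1] = 4-4 = 0 → [0, 3, 4]
append ys[1]+ys[0] = 3+0 = 3 → [0, 3, 4, 3]
append ys[3]+ys[-1] = 3+3 = 6 → [0, 3, 4, 3, 6]
ys[1] = ys[-1]+ys[1] = 6+3 = 9 → [0, 9, 4, 3, 6]
append ys[-1]+ys[0] = 6+0 = 6 → [0, 9, 4, 3, 6, 6]
append ys[-1]+ys[2] = 6+4 = 10 → [0, 9, 4, 3, 6, 6, 10]
append ys[-1]+ys[-1] = 10+10 = 20 → [0, 9, 4, 3, 6, 6, 10, 20]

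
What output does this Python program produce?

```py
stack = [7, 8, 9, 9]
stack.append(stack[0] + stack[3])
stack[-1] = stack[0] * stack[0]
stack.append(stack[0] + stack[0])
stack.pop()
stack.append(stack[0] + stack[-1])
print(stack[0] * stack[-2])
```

343

append stack[0]+stack[3] = 7+9 = 16 → [7, 8, 9, 9, 16]
stack[-1] = stack[0]*stack[0] = 7*7 = 49 → [7, 8, 9, 9, 49]
append stack[0]+stack[0] = 7+7 = 14 → [7, 8, 9, 9, 49, 14]
pop() removes 14 → [7, 8, 9, 9, 49]
append stack[0]+stack[-1] = 7+49 = 56 → [7, 8, 9, 9, 49, 56]
stack[0]*stack[-2] = 7*49 = 343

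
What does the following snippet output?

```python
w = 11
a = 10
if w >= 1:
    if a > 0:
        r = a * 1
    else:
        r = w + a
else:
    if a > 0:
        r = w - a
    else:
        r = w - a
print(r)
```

10

w=11, a=10
w >= 1 is True; a > 0 is True
→ r = a * 1 = 10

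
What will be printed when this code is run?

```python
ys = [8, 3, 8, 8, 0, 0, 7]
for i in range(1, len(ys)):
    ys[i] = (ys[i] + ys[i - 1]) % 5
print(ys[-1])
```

i=1: ys[1] = (3+8)%5 = 1 → [8, 1, 8, 8, 0, 0, 7]
i=2: ys[2] = (8+1)%5 = 4 → [8, 1, 4, 8, 0, 0, 7]
i=3: ys[3] = (8+4)%5 = 2 → [8, 1, 4, 2, 0, 0, 7]
i=4: ys[4] = (0+2)%5 = 2 → [8, 1, 4, 2, 2, 0, 7]
i=5: ys[5] = (0+2)%5 = 2 → [8, 1, 4, 2, 2, 2, 7]
i=6: ys[6] = (7+2)%5 = 4 → [8, 1, 4, 2, 2, 2, 4]

4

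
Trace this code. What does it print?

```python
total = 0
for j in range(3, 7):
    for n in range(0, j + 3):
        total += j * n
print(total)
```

485

j=3,n=0: total = 0+0 = 0
j=3,n=1: total = 0+3 = 3
j=3,n=2: total = 3+6 = 9
j=3,n=3: total = 9+9 = 18
j=3,n=4: total = 18+12 = 30
j=3,n=5: total = 30+15 = 45
j=4,n=0: total = 45+0 = 45
j=4,n=1: total = 45+4 = 49
j=4,n=2: total = 49+8 = 57
j=4,n=3: total = 57+12 = 69
j=4,n=4: total = 69+16 = 85
j=4,n=5: total = 85+20 = 105
j=4,n=6: total = 105+24 = 129
j=5,n=0: total = 129+0 = 129
j=5,n=1: total = 129+5 = 134
j=5,n=2: total = 134+10 = 144
j=5,n=3: total = 144+15 = 159
j=5,n=4: total = 159+20 = 179
j=5,n=5: total = 179+25 = 204
j=5,n=6: total = 204+30 = 234
j=5,n=7: total = 234+35 = 269
j=6,n=0: total = 269+0 = 269
j=6,n=1: total = 269+6 = 275
j=6,n=2: total = 275+12 = 287
j=6,n=3: total = 287+18 = 305
j=6,n=4: total = 305+24 = 329
j=6,n=5: total = 329+30 = 359
j=6,n=6: total = 359+36 = 395
j=6,n=7: total = 395+42 = 437
j=6,n=8: total = 437+48 = 485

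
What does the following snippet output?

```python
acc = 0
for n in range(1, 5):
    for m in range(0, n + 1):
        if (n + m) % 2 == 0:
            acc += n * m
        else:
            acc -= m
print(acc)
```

n=1,m=0: odd sum, acc = 0-0 = 0
n=1,m=1: even sum, acc = 0+1 = 1
n=2,m=0: even sum, acc = 1+0 = 1
n=2,m=1: odd sum, acc = 1-1 = 0
n=2,m=2: even sum, acc = 0+4 = 4
n=3,m=0: odd sum, acc = 4-0 = 4
n=3,m=1: even sum, acc = 4+3 = 7
n=3,m=2: odd sum, acc = 7-2 = 5
n=3,m=3: even sum, acc = 5+9 = 14
n=4,m=0: even sum, acc = 14+0 = 14
n=4,m=1: odd sum, acc = 14-1 = 13
n=4,m=2: even sum, acc = 13+8 = 21
n=4,m=3: odd sum, acc = 21-3 = 18
n=4,m=4: even sum, acc = 18+16 = 34

34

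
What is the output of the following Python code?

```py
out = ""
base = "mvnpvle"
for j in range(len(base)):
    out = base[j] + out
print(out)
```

j=0: prepend 'm' → 'm'
j=1: prepend 'v' → 'vm'
j=2: prepend 'n' → 'nvm'
j=3: prepend 'p' → 'pnvm'
j=4: prepend 'v' → 'vpnvm'
j=5: prepend 'l' → 'lvpnvm'
j=6: prepend 'e' → 'elvpnvm'

elvpnvm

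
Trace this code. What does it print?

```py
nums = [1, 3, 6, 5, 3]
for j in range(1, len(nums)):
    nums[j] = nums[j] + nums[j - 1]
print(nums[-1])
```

18

j=1: nums[1] = 3+1 = 4 → [1, 4, 6, 5, 3]
j=2: nums[2] = 6+4 = 10 → [1, 4, 10, 5, 3]
j=3: nums[3] = 5+10 = 15 → [1, 4, 10, 15, 3]
j=4: nums[4] = 3+15 = 18 → [1, 4, 10, 15, 18]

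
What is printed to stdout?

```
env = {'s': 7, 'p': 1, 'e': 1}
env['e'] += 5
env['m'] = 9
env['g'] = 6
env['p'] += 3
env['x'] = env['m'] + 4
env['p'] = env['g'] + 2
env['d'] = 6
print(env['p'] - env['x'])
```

-5

env['e'] = 1+5 = 6 → {'s': 7, 'p': 1, 'e': 6}
env['m'] = 9 → {'s': 7, 'p': 1, 'e': 6, 'm': 9}
env['g'] = 6 → {'s': 7, 'p': 1, 'e': 6, 'm': 9, 'g': 6}
env['p'] = 1+3 = 4 → {'s': 7, 'p': 4, 'e': 6, 'm': 9, 'g': 6}
env['x'] = env['m']+4 = 13 → {'s': 7, 'p': 4, 'e': 6, 'm': 9, 'g': 6, 'x': 13}
env['p'] = env['g']+2 = 8 → {'s': 7, 'p': 8, 'e': 6, 'm': 9, 'g': 6, 'x': 13}
env['d'] = 6 → {'s': 7, 'p': 8, 'e': 6, 'm': 9, 'g': 6, 'x': 13, 'd': 6}
env['p']-env['x'] = 8-13 = -5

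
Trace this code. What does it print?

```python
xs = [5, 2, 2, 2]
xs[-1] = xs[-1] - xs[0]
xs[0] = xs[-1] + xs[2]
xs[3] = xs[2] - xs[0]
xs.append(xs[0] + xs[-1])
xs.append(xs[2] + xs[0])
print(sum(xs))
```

9

xs[-1] = xs[-1]-xs[0] = 2-5 = -3 → [5, 2, 2, -3]
xs[0] = xs[-1]+xs[2] = (-3)+2 = -1 → [-1, 2, 2, -3]
xs[3] = xs[2]-xs[0] = 2-(-1) = 3 → [-1, 2, 2, 3]
append xs[0]+xs[-1] = (-1)+3 = 2 → [-1, 2, 2, 3, 2]
append xs[2]+xs[0] = 2+(-1) = 1 → [-1, 2, 2, 3, 2, 1]
sum = 9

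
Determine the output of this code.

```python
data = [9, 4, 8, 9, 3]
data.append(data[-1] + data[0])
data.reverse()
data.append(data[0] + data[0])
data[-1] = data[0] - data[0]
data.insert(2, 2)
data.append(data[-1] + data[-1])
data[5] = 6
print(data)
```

[12, 3, 2, 9, 8, 6, 9, 0, 0]

append data[-1]+data[0] = 3+9 = 12 → [9, 4, 8, 9, 3, 12]
reverse → [12, 3, 9, 8, 4, 9]
append data[0]+data[0] = 12+12 = 24 → [12, 3, 9, 8, 4, 9, 24]
data[-1] = data[0]-data[0] = 12-12 = 0 → [12, 3, 9, 8, 4, 9, 0]
insert 2 at 2 → [12, 3, 2, 9, 8, 4, 9, 0]
append data[-1]+data[-1] = 0+0 = 0 → [12, 3, 2, 9, 8, 4, 9, 0, 0]
data[5] = 6 → [12, 3, 2, 9, 8, 6, 9, 0, 0]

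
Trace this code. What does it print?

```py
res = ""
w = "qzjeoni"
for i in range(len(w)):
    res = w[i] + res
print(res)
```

i=0: prepend 'q' → 'q'
i=1: prepend 'z' → 'zq'
i=2: prepend 'j' → 'jzq'
i=3: prepend 'e' → 'ejzq'
i=4: prepend 'o' → 'oejzq'
i=5: prepend 'n' → 'noejzq'
i=6: prepend 'i' → 'inoejzq'

inoejzq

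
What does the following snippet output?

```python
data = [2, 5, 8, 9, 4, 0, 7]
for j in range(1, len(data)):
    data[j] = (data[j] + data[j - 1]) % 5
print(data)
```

j=1: data[1] = (5+2)%5 = 2 → [2, 2, 8, 9, 4, 0, 7]
j=2: data[2] = (8+2)%5 = 0 → [2, 2, 0, 9, 4, 0, 7]
j=3: data[3] = (9+0)%5 = 4 → [2, 2, 0, 4, 4, 0, 7]
j=4: data[4] = (4+4)%5 = 3 → [2, 2, 0, 4, 3, 0, 7]
j=5: data[5] = (0+3)%5 = 3 → [2, 2, 0, 4, 3, 3, 7]
j=6: data[6] = (7+3)%5 = 0 → [2, 2, 0, 4, 3, 3, 0]

[2, 2, 0, 4, 3, 3, 0]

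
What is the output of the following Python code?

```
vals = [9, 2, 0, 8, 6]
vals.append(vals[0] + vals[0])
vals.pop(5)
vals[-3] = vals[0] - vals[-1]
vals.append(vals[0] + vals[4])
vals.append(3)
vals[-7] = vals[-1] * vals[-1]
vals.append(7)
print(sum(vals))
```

53

append vals[0]+vals[0] = 9+9 = 18 → [9, 2, 0, 8, 6, 18]
pop(5) removes 18 → [9, 2, 0, 8, 6]
vals[-3] = vals[0]-vals[-1] = 9-6 = 3 → [9, 2, 3, 8, 6]
append vals[0]+vals[4] = 9+6 = 15 → [9, 2, 3, 8, 6, 15]
append 3 → [9, 2, 3, 8, 6, 15, 3]
vals[-7] = vals[-1]*vals[-1] = 3*3 = 9 → [9, 2, 3, 8, 6, 15, 3]
append 7 → [9, 2, 3, 8, 6, 15, 3, 7]
sum = 53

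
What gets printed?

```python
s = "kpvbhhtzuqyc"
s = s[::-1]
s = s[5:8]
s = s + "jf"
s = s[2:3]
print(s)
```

reverse → 'cyquzthhbvpk'
slice [5:8] → 'thh'
+ 'jf' → 'thhjf'
slice [2:3] → 'h'

h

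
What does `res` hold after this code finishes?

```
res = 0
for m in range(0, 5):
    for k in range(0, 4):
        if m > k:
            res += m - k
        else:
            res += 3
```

m=0,k=0: not 0>0, res = 0+3 = 3
m=0,k=1: not 0>1, res = 3+3 = 6
m=0,k=2: not 0>2, res = 6+3 = 9
m=0,k=3: not 0>3, res = 9+3 = 12
m=1,k=0: 1>0, res = 12+1 = 13
m=1,k=1: not 1>1, res = 13+3 = 16
m=1,k=2: not 1>2, res = 16+3 = 19
m=1,k=3: not 1>3, res = 19+3 = 22
m=2,k=0: 2>0, res = 22+2 = 24
m=2,k=1: 2>1, res = 24+1 = 25
m=2,k=2: not 2>2, res = 25+3 = 28
m=2,k=3: not 2>3, res = 28+3 = 31
m=3,k=0: 3>0, res = 31+3 = 34
m=3,k=1: 3>1, res = 34+2 = 36
m=3,k=2: 3>2, res = 36+1 = 37
m=3,k=3: not 3>3, res = 37+3 = 40
m=4,k=0: 4>0, res = 40+4 = 44
m=4,k=1: 4>1, res = 44+3 = 47
m=4,k=2: 4>2, res = 47+2 = 49
m=4,k=3: 4>3, res = 49+1 = 50

50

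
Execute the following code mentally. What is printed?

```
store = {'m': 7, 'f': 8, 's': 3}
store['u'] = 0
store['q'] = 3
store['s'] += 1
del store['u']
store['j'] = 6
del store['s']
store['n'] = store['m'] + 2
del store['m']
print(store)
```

{'f': 8, 'q': 3, 'j': 6, 'n': 9}

store['u'] = 0 → {'m': 7, 'f': 8, 's': 3, 'u': 0}
store['q'] = 3 → {'m': 7, 'f': 8, 's': 3, 'u': 0, 'q': 3}
store['s'] = 3+1 = 4 → {'m': 7, 'f': 8, 's': 4, 'u': 0, 'q': 3}
del 'u' → {'m': 7, 'f': 8, 's': 4, 'q': 3}
store['j'] = 6 → {'m': 7, 'f': 8, 's': 4, 'q': 3, 'j': 6}
del 's' → {'m': 7, 'f': 8, 'q': 3, 'j': 6}
store['n'] = store['m']+2 = 9 → {'m': 7, 'f': 8, 'q': 3, 'j': 6, 'n': 9}
del 'm' → {'f': 8, 'q': 3, 'j': 6, 'n': 9}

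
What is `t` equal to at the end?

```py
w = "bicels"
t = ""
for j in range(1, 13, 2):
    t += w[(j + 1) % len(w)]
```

'clbclb'

j=1: add w[2]='c' → 'c'
j=3: add w[4]='l' → 'cl'
j=5: add w[0]='b' → 'clb'
j=7: add w[2]='c' → 'clbc'
j=9: add w[4]='l' → 'clbcl'
j=11: add w[0]='b' → 'clbclb'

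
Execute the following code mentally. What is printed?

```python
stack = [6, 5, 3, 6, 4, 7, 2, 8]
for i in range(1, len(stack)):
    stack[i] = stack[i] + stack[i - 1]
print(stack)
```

[6, 11, 14, 20, 24, 31, 33, 41]

i=1: stack[1] = 5+6 = 11 → [6, 11, 3, 6, 4, 7, 2, 8]
i=2: stack[2] = 3+11 = 14 → [6, 11, 14, 6, 4, 7, 2, 8]
i=3: stack[3] = 6+14 = 20 → [6, 11, 14, 20, 4, 7, 2, 8]
i=4: stack[4] = 4+20 = 24 → [6, 11, 14, 20, 24, 7, 2, 8]
i=5: stack[5] = 7+24 = 31 → [6, 11, 14, 20, 24, 31, 2, 8]
i=6: stack[6] = 2+31 = 33 → [6, 11, 14, 20, 24, 31, 33, 8]
i=7: stack[7] = 8+33 = 41 → [6, 11, 14, 20, 24, 31, 33, 41]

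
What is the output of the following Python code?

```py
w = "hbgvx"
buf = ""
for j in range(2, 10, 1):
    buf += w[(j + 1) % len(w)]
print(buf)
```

j=2: add w[3]='v' → 'v'
j=3: add w[4]='x' → 'vx'
j=4: add w[0]='h' → 'vxh'
j=5: add w[1]='b' → 'vxhb'
j=6: add w[2]='g' → 'vxhbg'
j=7: add w[3]='v' → 'vxhbgv'
j=8: add w[4]='x' → 'vxhbgvx'
j=9: add w[0]='h' → 'vxhbgvxh'

vxhbgvxh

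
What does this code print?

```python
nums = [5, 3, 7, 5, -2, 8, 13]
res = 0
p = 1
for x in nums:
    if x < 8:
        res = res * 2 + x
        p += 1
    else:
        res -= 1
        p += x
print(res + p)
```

x=5: <8, res = 0*2+5 = 5; p=2
x=3: <8, res = 5*2+3 = 13; p=3
x=7: <8, res = 13*2+7 = 33; p=4
x=5: <8, res = 33*2+5 = 71; p=5
x=-2: <8, res = 71*2+(-2) = 140; p=6
x=8: not <8, res = 140-1 = 139; p=14
x=13: not <8, res = 139-1 = 138; p=27
res+p = 138+27 = 165

165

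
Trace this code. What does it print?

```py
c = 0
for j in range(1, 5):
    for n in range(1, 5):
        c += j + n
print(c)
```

j=1,n=1: c = 0+2 = 2
j=1,n=2: c = 2+3 = 5
j=1,n=3: c = 5+4 = 9
j=1,n=4: c = 9+5 = 14
j=2,n=1: c = 14+3 = 17
j=2,n=2: c = 17+4 = 21
j=2,n=3: c = 21+5 = 26
j=2,n=4: c = 26+6 = 32
j=3,n=1: c = 32+4 = 36
j=3,n=2: c = 36+5 = 41
j=3,n=3: c = 41+6 = 47
j=3,n=4: c = 47+7 = 54
j=4,n=1: c = 54+5 = 59
j=4,n=2: c = 59+6 = 65
j=4,n=3: c = 65+7 = 72
j=4,n=4: c = 72+8 = 80

80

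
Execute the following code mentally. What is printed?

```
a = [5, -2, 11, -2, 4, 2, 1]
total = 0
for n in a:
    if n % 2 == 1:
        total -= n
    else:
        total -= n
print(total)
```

-19

n=5: odd, total = 0-5 = -5
n=-2: not odd, total = (-5)-(-2) = -3
n=11: odd, total = (-3)-11 = -14
n=-2: not odd, total = (-14)-(-2) = -12
n=4: not odd, total = (-12)-4 = -16
n=2: not odd, total = (-16)-2 = -18
n=1: odd, total = (-18)-1 = -19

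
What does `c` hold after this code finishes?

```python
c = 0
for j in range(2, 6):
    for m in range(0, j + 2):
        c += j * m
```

j=2,m=0: c = 0+0 = 0
j=2,m=1: c = 0+2 = 2
j=2,m=2: c = 2+4 = 6
j=2,m=3: c = 6+6 = 12
j=3,m=0: c = 12+0 = 12
j=3,m=1: c = 12+3 = 15
j=3,m=2: c = 15+6 = 21
j=3,m=3: c = 21+9 = 30
j=3,m=4: c = 30+12 = 42
j=4,m=0: c = 42+0 = 42
j=4,m=1: c = 42+4 = 46
j=4,m=2: c = 46+8 = 54
j=4,m=3: c = 54+12 = 66
j=4,m=4: c = 66+16 = 82
j=4,m=5: c = 82+20 = 102
j=5,m=0: c = 102+0 = 102
j=5,m=1: c = 102+5 = 107
j=5,m=2: c = 107+10 = 117
j=5,m=3: c = 117+15 = 132
j=5,m=4: c = 132+20 = 152
j=5,m=5: c = 152+25 = 177
j=5,m=6: c = 177+30 = 207

207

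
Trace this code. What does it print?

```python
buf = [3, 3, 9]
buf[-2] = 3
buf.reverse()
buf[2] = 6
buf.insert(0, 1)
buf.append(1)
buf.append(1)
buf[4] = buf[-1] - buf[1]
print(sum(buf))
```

buf[-2] = 3 → [3, 3, 9]
reverse → [9, 3, 3]
buf[2] = 6 → [9, 3, 6]
insert 1 at 0 → [1, 9, 3, 6]
append 1 → [1, 9, 3, 6, 1]
append 1 → [1, 9, 3, 6, 1, 1]
buf[4] = buf[-1]-buf[1] = 1-9 = -8 → [1, 9, 3, 6, -8, 1]
sum = 12

12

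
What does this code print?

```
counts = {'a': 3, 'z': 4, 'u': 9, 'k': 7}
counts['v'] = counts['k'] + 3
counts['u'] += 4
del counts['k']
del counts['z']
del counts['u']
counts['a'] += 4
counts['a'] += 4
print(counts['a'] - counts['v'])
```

counts['v'] = counts['k']+3 = 10 → {'a': 3, 'z': 4, 'u': 9, 'k': 7, 'v': 10}
counts['u'] = 9+4 = 13 → {'a': 3, 'z': 4, 'u': 13, 'k': 7, 'v': 10}
del 'k' → {'a': 3, 'z': 4, 'u': 13, 'v': 10}
del 'z' → {'a': 3, 'u': 13, 'v': 10}
del 'u' → {'a': 3, 'v': 10}
counts['a'] = 3+4 = 7 → {'a': 7, 'v': 10}
counts['a'] = 7+4 = 11 → {'a': 11, 'v': 10}
counts['a']-counts['v'] = 11-10 = 1

1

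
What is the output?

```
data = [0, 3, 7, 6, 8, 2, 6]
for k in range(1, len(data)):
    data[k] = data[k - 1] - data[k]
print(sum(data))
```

-111

k=1: data[1] = 0-3 = -3 → [0, -3, 7, 6, 8, 2, 6]
k=2: data[2] = (-3)-7 = -10 → [0, -3, -10, 6, 8, 2, 6]
k=3: data[3] = (-10)-6 = -16 → [0, -3, -10, -16, 8, 2, 6]
k=4: data[4] = (-16)-8 = -24 → [0, -3, -10, -16, -24, 2, 6]
k=5: data[5] = (-24)-2 = -26 → [0, -3, -10, -16, -24, -26, 6]
k=6: data[6] = (-26)-6 = -32 → [0, -3, -10, -16, -24, -26, -32]
sum = -111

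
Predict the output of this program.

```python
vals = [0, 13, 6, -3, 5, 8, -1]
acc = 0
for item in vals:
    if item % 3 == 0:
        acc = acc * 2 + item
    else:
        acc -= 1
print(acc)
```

item=0: %3==0, acc = 0*2+0 = 0
item=13: not %3==0, acc = 0-1 = -1
item=6: %3==0, acc = (-1)*2+6 = 4
item=-3: %3==0, acc = 4*2+(-3) = 5
item=5: not %3==0, acc = 5-1 = 4
item=8: not %3==0, acc = 4-1 = 3
item=-1: not %3==0, acc = 3-1 = 2

2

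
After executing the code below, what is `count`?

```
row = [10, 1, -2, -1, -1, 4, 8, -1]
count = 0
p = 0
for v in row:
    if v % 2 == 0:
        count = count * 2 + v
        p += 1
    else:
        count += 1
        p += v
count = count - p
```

v=10: even, count = 0*2+10 = 10; p=1
v=1: not even, count = 10+1 = 11; p=2
v=-2: even, count = 11*2+(-2) = 20; p=3
v=-1: not even, count = 20+1 = 21; p=2
v=-1: not even, count = 21+1 = 22; p=1
v=4: even, count = 22*2+4 = 48; p=2
v=8: even, count = 48*2+8 = 104; p=3
v=-1: not even, count = 104+1 = 105; p=2
count-p = 105-2 = 103

103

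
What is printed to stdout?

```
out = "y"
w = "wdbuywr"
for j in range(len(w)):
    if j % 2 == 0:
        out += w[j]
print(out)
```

j=0: add 'w' → 'yw'
j=1: skip
j=2: add 'b' → 'ywb'
j=3: skip
j=4: add 'y' → 'ywby'
j=5: skip
j=6: add 'r' → 'ywbyr'

ywbyr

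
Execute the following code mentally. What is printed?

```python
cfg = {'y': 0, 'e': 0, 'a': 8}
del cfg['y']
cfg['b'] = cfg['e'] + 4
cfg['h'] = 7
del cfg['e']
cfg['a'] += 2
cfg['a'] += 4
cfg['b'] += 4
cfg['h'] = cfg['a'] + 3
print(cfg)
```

del 'y' → {'e': 0, 'a': 8}
cfg['b'] = cfg['e']+4 = 4 → {'e': 0, 'a': 8, 'b': 4}
cfg['h'] = 7 → {'e': 0, 'a': 8, 'b': 4, 'h': 7}
del 'e' → {'a': 8, 'b': 4, 'h': 7}
cfg['a'] = 8+2 = 10 → {'a': 10, 'b': 4, 'h': 7}
cfg['a'] = 10+4 = 14 → {'a': 14, 'b': 4, 'h': 7}
cfg['b'] = 4+4 = 8 → {'a': 14, 'b': 8, 'h': 7}
cfg['h'] = cfg['a']+3 = 17 → {'a': 14, 'b': 8, 'h': 17}

{'a': 14, 'b': 8, 'h': 17}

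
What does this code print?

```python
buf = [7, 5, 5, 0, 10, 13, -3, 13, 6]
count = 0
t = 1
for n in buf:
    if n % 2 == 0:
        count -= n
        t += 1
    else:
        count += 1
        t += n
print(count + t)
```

34

n=7: not even, count = 0+1 = 1; t=8
n=5: not even, count = 1+1 = 2; t=13
n=5: not even, count = 2+1 = 3; t=18
n=0: even, count = 3-0 = 3; t=19
n=10: even, count = 3-10 = -7; t=20
n=13: not even, count = (-7)+1 = -6; t=33
n=-3: not even, count = (-6)+1 = -5; t=30
n=13: not even, count = (-5)+1 = -4; t=43
n=6: even, count = (-4)-6 = -10; t=44
count+t = (-10)+44 = 34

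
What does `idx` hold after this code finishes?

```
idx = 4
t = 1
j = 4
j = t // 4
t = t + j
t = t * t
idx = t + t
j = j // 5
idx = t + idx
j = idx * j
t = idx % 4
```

j = 1//4 = 0
t = 1+0 = 1
t = 1*1 = 1
idx = 1+1 = 2
j = 0//5 = 0
idx = 1+2 = 3
j = 3*0 = 0
t = 3%4 = 3

3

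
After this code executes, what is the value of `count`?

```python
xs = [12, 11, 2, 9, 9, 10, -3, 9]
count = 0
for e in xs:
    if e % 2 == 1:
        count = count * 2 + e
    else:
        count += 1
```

e=12: not odd, count = 0+1 = 1
e=11: odd, count = 1*2+11 = 13
e=2: not odd, count = 13+1 = 14
e=9: odd, count = 14*2+9 = 37
e=9: odd, count = 37*2+9 = 83
e=10: not odd, count = 83+1 = 84
e=-3: odd, count = 84*2+(-3) = 165
e=9: odd, count = 165*2+9 = 339

339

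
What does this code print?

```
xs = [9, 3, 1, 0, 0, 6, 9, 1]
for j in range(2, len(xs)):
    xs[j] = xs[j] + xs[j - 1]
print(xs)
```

j=2: xs[2] = 1+3 = 4 → [9, 3, 4, 0, 0, 6, 9, 1]
j=3: xs[3] = 0+4 = 4 → [9, 3, 4, 4, 0, 6, 9, 1]
j=4: xs[4] = 0+4 = 4 → [9, 3, 4, 4, 4, 6, 9, 1]
j=5: xs[5] = 6+4 = 10 → [9, 3, 4, 4, 4, 10, 9, 1]
j=6: xs[6] = 9+10 = 19 → [9, 3, 4, 4, 4, 10, 19, 1]
j=7: xs[7] = 1+19 = 20 → [9, 3, 4, 4, 4, 10, 19, 20]

[9, 3, 4, 4, 4, 10, 19, 20]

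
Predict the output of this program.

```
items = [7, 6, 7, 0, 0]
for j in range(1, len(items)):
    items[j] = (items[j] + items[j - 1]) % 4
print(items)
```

[7, 1, 0, 0, 0]

j=1: items[1] = (6+7)%4 = 1 → [7, 1, 7, 0, 0]
j=2: items[2] = (7+1)%4 = 0 → [7, 1, 0, 0, 0]
j=3: items[3] = (0+0)%4 = 0 → [7, 1, 0, 0, 0]
j=4: items[4] = (0+0)%4 = 0 → [7, 1, 0, 0, 0]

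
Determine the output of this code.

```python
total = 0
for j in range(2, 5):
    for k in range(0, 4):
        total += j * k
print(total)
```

j=2,k=0: total = 0+0 = 0
j=2,k=1: total = 0+2 = 2
j=2,k=2: total = 2+4 = 6
j=2,k=3: total = 6+6 = 12
j=3,k=0: total = 12+0 = 12
j=3,k=1: total = 12+3 = 15
j=3,k=2: total = 15+6 = 21
j=3,k=3: total = 21+9 = 30
j=4,k=0: total = 30+0 = 30
j=4,k=1: total = 30+4 = 34
j=4,k=2: total = 34+8 = 42
j=4,k=3: total = 42+12 = 54

54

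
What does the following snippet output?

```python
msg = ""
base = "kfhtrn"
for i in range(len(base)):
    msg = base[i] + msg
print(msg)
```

nrthfk

i=0: prepend 'k' → 'k'
i=1: prepend 'f' → 'fk'
i=2: prepend 'h' → 'hfk'
i=3: prepend 't' → 'thfk'
i=4: prepend 'r' → 'rthfk'
i=5: prepend 'n' → 'nrthfk'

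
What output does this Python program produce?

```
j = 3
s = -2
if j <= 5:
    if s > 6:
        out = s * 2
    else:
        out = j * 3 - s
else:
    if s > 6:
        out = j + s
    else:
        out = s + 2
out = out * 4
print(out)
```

j=3, s=-2
j <= 5 is True; s > 6 is False
→ out = j * 3 - s = 11
out = 11*4 = 44

44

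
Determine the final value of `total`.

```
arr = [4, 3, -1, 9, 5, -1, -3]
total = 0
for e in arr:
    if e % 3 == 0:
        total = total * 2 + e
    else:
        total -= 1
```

e=4: not %3==0, total = 0-1 = -1
e=3: %3==0, total = (-1)*2+3 = 1
e=-1: not %3==0, total = 1-1 = 0
e=9: %3==0, total = 0*2+9 = 9
e=5: not %3==0, total = 9-1 = 8
e=-1: not %3==0, total = 8-1 = 7
e=-3: %3==0, total = 7*2+(-3) = 11

11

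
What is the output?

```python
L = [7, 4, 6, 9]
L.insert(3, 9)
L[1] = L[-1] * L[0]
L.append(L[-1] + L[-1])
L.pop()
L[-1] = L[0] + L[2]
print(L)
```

insert 9 at 3 → [7, 4, 6, 9, 9]
L[1] = L[-1]*L[0] = 9*7 = 63 → [7, 63, 6, 9, 9]
append L[-1]+L[-1] = 9+9 = 18 → [7, 63, 6, 9, 9, 18]
pop() removes 18 → [7, 63, 6, 9, 9]
L[-1] = L[0]+L[2] = 7+6 = 13 → [7, 63, 6, 9, 13]

[7, 63, 6, 9, 13]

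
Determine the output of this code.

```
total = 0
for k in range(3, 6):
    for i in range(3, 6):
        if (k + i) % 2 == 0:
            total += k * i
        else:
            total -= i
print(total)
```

64

k=3,i=3: even sum, total = 0+9 = 9
k=3,i=4: odd sum, total = 9-4 = 5
k=3,i=5: even sum, total = 5+15 = 20
k=4,i=3: odd sum, total = 20-3 = 17
k=4,i=4: even sum, total = 17+16 = 33
k=4,i=5: odd sum, total = 33-5 = 28
k=5,i=3: even sum, total = 28+15 = 43
k=5,i=4: odd sum, total = 43-4 = 39
k=5,i=5: even sum, total = 39+25 = 64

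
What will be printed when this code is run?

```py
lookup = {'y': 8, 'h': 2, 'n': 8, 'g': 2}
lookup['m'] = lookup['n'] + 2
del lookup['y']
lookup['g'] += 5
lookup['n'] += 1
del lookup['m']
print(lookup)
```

{'h': 2, 'n': 9, 'g': 7}

lookup['m'] = lookup['n']+2 = 10 → {'y': 8, 'h': 2, 'n': 8, 'g': 2, 'm': 10}
del 'y' → {'h': 2, 'n': 8, 'g': 2, 'm': 10}
lookup['g'] = 2+5 = 7 → {'h': 2, 'n': 8, 'g': 7, 'm': 10}
lookup['n'] = 8+1 = 9 → {'h': 2, 'n': 9, 'g': 7, 'm': 10}
del 'm' → {'h': 2, 'n': 9, 'g': 7}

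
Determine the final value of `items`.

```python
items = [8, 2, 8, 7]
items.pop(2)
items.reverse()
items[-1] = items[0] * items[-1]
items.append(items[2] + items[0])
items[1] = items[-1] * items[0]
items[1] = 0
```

pop(2) removes 8 → [8, 2, 7]
reverse → [7, 2, 8]
items[-1] = items[0]*items[-1] = 7*8 = 56 → [7, 2, 56]
append items[2]+items[0] = 56+7 = 63 → [7, 2, 56, 63]
items[1] = items[-1]*items[0] = 63*7 = 441 → [7, 441, 56, 63]
items[1] = 0 → [7, 0, 56, 63]

[7, 0, 56, 63]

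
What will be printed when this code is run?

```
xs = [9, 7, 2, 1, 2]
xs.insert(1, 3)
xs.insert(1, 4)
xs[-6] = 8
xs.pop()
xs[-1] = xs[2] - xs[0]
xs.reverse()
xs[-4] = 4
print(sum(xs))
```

insert 3 at 1 → [9, 3, 7, 2, 1, 2]
insert 4 at 1 → [9, 4, 3, 7, 2, 1, 2]
xs[-6] = 8 → [9, 8, 3, 7, 2, 1, 2]
pop() removes 2 → [9, 8, 3, 7, 2, 1]
xs[-1] = xs[2]-xs[0] = 3-9 = -6 → [9, 8, 3, 7, 2, -6]
reverse → [-6, 2, 7, 3, 8, 9]
xs[-4] = 4 → [-6, 2, 4, 3, 8, 9]
sum = 20

20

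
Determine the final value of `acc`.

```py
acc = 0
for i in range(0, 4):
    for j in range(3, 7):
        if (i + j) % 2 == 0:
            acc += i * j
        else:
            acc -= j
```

16

i=0,j=3: odd sum, acc = 0-3 = -3
i=0,j=4: even sum, acc = (-3)+0 = -3
i=0,j=5: odd sum, acc = (-3)-5 = -8
i=0,j=6: even sum, acc = (-8)+0 = -8
i=1,j=3: even sum, acc = (-8)+3 = -5
i=1,j=4: odd sum, acc = (-5)-4 = -9
i=1,j=5: even sum, acc = (-9)+5 = -4
i=1,j=6: odd sum, acc = (-4)-6 = -10
i=2,j=3: odd sum, acc = (-10)-3 = -13
i=2,j=4: even sum, acc = (-13)+8 = -5
i=2,j=5: odd sum, acc = (-5)-5 = -10
i=2,j=6: even sum, acc = (-10)+12 = 2
i=3,j=3: even sum, acc = 2+9 = 11
i=3,j=4: odd sum, acc = 11-4 = 7
i=3,j=5: even sum, acc = 7+15 = 22
i=3,j=6: odd sum, acc = 22-6 = 16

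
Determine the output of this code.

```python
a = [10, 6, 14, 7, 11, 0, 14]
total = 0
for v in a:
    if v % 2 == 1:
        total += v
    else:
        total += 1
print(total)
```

v=10: not odd, total = 0+1 = 1
v=6: not odd, total = 1+1 = 2
v=14: not odd, total = 2+1 = 3
v=7: odd, total = 3+7 = 10
v=11: odd, total = 10+11 = 21
v=0: not odd, total = 21+1 = 22
v=14: not odd, total = 22+1 = 23

23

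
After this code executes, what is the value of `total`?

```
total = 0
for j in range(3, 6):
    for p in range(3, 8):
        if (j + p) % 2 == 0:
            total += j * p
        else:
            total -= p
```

125

j=3,p=3: even sum, total = 0+9 = 9
j=3,p=4: odd sum, total = 9-4 = 5
j=3,p=5: even sum, total = 5+15 = 20
j=3,p=6: odd sum, total = 20-6 = 14
j=3,p=7: even sum, total = 14+21 = 35
j=4,p=3: odd sum, total = 35-3 = 32
j=4,p=4: even sum, total = 32+16 = 48
j=4,p=5: odd sum, total = 48-5 = 43
j=4,p=6: even sum, total = 43+24 = 67
j=4,p=7: odd sum, total = 67-7 = 60
j=5,p=3: even sum, total = 60+15 = 75
j=5,p=4: odd sum, total = 75-4 = 71
j=5,p=5: even sum, total = 71+25 = 96
j=5,p=6: odd sum, total = 96-6 = 90
j=5,p=7: even sum, total = 90+35 = 125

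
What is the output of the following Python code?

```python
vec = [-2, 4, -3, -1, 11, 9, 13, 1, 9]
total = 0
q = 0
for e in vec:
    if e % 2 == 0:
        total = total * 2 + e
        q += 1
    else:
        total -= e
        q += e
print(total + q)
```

e=-2: even, total = 0*2+(-2) = -2; q=1
e=4: even, total = (-2)*2+4 = 0; q=2
e=-3: not even, total = 0-(-3) = 3; q=-1
e=-1: not even, total = 3-(-1) = 4; q=-2
e=11: not even, total = 4-11 = -7; q=9
e=9: not even, total = (-7)-9 = -16; q=18
e=13: not even, total = (-16)-13 = -29; q=31
e=1: not even, total = (-29)-1 = -30; q=32
e=9: not even, total = (-30)-9 = -39; q=41
total+q = (-39)+41 = 2

2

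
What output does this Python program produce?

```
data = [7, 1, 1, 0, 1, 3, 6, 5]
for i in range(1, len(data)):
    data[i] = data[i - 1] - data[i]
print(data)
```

[7, 6, 5, 5, 4, 1, -5, -10]

i=1: data[1] = 7-1 = 6 → [7, 6, 1, 0, 1, 3, 6, 5]
i=2: data[2] = 6-1 = 5 → [7, 6, 5, 0, 1, 3, 6, 5]
i=3: data[3] = 5-0 = 5 → [7, 6, 5, 5, 1, 3, 6, 5]
i=4: data[4] = 5-1 = 4 → [7, 6, 5, 5, 4, 3, 6, 5]
i=5: data[5] = 4-3 = 1 → [7, 6, 5, 5, 4, 1, 6, 5]
i=6: data[6] = 1-6 = -5 → [7, 6, 5, 5, 4, 1, -5, 5]
i=7: data[7] = (-5)-5 = -10 → [7, 6, 5, 5, 4, 1, -5, -10]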